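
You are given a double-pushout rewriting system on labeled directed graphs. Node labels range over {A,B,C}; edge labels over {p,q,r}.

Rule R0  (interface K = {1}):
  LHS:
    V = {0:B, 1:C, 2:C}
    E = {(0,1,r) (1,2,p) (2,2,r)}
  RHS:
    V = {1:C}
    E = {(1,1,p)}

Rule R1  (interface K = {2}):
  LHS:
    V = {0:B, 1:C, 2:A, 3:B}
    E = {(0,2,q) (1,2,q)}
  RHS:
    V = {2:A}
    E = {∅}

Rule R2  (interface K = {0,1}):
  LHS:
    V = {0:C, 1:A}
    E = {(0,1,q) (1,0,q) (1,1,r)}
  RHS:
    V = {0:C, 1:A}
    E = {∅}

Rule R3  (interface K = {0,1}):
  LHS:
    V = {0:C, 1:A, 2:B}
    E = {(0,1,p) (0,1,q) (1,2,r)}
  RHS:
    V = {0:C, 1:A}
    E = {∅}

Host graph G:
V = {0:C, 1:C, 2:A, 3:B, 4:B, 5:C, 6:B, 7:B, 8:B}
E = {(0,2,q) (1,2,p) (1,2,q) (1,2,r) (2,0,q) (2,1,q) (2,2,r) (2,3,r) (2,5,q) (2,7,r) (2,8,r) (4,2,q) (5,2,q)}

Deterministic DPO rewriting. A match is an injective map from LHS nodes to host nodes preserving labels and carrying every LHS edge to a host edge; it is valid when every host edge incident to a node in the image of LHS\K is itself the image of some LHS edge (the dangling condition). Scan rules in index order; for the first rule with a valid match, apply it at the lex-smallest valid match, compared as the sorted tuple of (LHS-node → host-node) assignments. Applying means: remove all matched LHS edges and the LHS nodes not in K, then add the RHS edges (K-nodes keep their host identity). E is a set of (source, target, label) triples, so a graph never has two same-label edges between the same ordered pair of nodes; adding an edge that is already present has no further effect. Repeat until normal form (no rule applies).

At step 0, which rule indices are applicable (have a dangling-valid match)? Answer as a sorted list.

R0: no valid match — LHS pattern not found
R1: no valid match — 12 raw matches, all fail dangling condition
R2: 3 valid matches — {0↦0, 1↦2}, {0↦1, 1↦2}, {0↦5, 1↦2}
R3: 3 valid matches — {0↦1, 1↦2, 2↦3}, {0↦1, 1↦2, 2↦7}, {0↦1, 1↦2, 2↦8}

Answer: [R2,R3]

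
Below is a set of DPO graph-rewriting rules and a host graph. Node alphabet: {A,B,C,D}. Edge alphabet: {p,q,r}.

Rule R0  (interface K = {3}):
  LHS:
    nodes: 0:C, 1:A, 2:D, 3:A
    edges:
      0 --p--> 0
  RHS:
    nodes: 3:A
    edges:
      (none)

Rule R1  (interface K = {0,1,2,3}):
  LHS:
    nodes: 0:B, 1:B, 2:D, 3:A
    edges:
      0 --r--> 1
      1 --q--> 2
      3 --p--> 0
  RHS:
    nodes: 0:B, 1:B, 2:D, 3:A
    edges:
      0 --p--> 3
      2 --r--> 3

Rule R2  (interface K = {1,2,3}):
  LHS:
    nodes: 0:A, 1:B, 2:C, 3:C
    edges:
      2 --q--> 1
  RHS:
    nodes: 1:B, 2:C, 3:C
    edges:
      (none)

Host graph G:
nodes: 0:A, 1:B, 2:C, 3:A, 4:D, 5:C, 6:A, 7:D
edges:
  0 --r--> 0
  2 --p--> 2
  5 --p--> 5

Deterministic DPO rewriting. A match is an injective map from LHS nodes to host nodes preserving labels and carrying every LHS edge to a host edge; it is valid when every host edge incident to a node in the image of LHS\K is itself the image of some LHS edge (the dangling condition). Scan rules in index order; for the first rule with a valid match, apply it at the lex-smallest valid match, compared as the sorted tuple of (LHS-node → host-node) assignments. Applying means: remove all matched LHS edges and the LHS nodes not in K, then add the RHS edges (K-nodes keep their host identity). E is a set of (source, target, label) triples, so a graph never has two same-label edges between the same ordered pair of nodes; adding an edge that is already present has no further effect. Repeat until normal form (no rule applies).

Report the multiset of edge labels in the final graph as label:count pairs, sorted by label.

Answer: r:1

Steps:
start.  V:8 E:3  edges: 0-r->0 2-p->2 5-p->5
1. fire R0 via {0↦2, 1↦3, 2↦4, 3↦0}  →  V:5 E:2  edges: 0-r->0 5-p->5
2. fire R0 via {0↦5, 1↦6, 2↦7, 3↦0}  →  V:2 E:1  edges: 0-r->0
normal form: no rule applies after step 2
NF edges: [(0, 0, 'r')]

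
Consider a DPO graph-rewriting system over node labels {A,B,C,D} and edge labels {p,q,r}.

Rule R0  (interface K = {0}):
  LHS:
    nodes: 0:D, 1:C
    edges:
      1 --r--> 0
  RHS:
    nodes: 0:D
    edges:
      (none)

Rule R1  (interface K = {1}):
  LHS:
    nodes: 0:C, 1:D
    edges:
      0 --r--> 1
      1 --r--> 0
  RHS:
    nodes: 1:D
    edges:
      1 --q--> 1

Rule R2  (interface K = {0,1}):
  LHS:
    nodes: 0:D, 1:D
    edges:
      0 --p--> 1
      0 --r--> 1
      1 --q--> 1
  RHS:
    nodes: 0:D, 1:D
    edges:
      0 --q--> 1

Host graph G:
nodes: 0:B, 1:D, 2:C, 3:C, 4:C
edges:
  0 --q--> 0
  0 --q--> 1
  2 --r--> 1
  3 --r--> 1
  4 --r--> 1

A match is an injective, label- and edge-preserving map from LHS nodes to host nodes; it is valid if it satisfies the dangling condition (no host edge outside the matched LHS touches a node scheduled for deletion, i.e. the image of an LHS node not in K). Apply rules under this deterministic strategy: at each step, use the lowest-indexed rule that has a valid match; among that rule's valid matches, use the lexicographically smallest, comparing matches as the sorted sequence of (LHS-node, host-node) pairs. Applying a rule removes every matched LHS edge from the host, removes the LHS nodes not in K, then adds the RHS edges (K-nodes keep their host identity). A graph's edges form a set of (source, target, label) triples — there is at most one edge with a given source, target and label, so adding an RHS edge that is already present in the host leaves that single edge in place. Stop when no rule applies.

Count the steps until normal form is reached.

Answer: 3

Rewrite trace:
initial: |V|=5 |E|=5  E = 0-q->0 0-q->1 2-r->1 3-r->1 4-r->1
step 1: apply R0 at {0↦1, 1↦2}  → |V|=4 |E|=4  E = 0-q->0 0-q->1 3-r->1 4-r->1
step 2: apply R0 at {0↦1, 1↦3}  → |V|=3 |E|=3  E = 0-q->0 0-q->1 4-r->1
step 3: apply R0 at {0↦1, 1↦4}  → |V|=2 |E|=2  E = 0-q->0 0-q->1
normal form: no rule applies after step 3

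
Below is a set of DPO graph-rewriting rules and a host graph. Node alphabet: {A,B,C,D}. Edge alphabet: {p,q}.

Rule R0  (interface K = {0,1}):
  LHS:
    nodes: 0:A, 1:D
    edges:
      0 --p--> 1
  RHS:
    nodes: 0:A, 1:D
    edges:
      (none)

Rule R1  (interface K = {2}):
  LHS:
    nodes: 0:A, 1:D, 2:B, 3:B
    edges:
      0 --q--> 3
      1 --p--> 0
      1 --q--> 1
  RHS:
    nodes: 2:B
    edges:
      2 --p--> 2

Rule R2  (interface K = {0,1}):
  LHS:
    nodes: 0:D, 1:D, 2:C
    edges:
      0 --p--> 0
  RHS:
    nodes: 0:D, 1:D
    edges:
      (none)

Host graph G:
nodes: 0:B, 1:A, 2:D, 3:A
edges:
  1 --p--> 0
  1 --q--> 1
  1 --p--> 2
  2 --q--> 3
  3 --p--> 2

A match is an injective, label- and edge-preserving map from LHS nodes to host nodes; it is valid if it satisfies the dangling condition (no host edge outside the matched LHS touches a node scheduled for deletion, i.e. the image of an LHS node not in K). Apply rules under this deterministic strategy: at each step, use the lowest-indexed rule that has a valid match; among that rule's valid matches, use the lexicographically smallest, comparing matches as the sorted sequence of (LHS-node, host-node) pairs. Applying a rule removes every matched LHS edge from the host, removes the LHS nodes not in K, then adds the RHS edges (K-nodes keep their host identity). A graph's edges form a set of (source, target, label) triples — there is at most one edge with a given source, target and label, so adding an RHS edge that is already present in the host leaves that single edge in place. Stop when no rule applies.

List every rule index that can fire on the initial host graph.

Answer: [R0]

Rewrite trace:
R0: 2 valid matches — {0↦1, 1↦2}, {0↦3, 1↦2}
R1: no valid match — LHS pattern not found
R2: no valid match — LHS pattern not found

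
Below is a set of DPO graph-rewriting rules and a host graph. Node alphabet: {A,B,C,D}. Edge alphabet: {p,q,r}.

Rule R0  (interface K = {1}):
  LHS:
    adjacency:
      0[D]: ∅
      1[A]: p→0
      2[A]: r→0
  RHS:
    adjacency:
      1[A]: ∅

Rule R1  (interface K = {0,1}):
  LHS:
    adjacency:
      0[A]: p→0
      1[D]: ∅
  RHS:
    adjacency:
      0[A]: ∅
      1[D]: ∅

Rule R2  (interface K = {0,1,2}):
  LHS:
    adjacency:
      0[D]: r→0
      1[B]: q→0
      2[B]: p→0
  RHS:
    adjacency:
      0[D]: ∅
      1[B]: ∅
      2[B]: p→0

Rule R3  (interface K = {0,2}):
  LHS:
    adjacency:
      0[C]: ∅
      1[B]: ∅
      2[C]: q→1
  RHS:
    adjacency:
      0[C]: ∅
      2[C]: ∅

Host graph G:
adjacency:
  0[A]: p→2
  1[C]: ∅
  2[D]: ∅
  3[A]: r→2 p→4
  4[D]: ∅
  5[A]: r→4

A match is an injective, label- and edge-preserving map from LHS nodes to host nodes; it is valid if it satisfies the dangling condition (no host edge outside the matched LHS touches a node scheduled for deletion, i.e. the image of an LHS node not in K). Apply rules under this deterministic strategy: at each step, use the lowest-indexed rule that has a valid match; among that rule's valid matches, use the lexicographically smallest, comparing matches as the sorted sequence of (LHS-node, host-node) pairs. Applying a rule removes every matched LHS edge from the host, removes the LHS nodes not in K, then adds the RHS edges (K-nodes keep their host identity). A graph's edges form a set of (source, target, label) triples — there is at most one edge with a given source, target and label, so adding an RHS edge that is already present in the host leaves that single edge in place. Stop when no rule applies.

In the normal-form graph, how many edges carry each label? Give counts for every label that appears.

Answer: (no edges)

Steps:
initial: |V|=6 |E|=4  E = 0-p->2 3-r->2 3-p->4 5-r->4
step 1: apply R0 at {0↦4, 1↦3, 2↦5}  → |V|=4 |E|=2  E = 0-p->2 3-r->2
step 2: apply R0 at {0↦2, 1↦0, 2↦3}  → |V|=2 |E|=0  E = ∅
normal form: no rule applies after step 2
NF edges: []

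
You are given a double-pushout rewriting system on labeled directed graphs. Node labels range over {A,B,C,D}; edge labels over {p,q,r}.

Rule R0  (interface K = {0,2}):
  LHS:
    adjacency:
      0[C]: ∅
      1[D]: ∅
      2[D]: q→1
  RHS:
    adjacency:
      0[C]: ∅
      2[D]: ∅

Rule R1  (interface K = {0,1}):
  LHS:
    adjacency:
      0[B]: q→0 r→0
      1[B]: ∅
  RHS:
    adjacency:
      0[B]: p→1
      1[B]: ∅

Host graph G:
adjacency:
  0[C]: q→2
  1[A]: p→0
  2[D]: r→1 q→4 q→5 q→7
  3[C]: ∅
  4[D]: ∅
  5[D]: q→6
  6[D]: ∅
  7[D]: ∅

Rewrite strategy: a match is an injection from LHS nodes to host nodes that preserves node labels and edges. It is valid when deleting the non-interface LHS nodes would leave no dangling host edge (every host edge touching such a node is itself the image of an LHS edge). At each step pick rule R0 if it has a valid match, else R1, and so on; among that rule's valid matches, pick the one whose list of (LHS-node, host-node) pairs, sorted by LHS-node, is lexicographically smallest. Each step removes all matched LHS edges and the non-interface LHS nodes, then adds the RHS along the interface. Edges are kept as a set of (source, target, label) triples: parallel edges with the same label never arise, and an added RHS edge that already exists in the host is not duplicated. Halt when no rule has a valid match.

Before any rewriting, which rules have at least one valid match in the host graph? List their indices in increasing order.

Answer: [R0]

Steps:
R0: 6 valid matches — {0↦0, 1↦4, 2↦2}, {0↦0, 1↦6, 2↦5}, {0↦0, 1↦7, 2↦2} (+3 more)
R1: no valid match — LHS pattern not found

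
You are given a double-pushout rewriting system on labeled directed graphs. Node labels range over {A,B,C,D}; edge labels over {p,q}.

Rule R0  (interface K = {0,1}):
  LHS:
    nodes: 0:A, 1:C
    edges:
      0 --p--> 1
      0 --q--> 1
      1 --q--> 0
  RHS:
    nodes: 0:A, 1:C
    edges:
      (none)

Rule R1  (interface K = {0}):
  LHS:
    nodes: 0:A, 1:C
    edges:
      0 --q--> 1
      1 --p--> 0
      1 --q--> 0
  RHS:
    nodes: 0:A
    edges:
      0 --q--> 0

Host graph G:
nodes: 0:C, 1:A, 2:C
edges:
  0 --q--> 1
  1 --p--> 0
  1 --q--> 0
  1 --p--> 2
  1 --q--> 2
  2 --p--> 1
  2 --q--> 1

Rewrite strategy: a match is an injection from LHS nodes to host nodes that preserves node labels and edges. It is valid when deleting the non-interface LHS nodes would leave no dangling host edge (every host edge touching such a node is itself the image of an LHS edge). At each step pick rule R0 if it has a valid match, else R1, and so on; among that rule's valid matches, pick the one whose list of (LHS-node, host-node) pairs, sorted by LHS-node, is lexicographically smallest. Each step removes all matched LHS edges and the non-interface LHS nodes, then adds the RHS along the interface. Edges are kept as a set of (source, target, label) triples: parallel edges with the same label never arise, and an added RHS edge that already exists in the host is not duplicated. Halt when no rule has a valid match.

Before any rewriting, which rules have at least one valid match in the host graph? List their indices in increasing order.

R0: 2 valid matches — {0↦1, 1↦0}, {0↦1, 1↦2}
R1: no valid match — 1 raw match, all fail dangling condition

Answer: [R0]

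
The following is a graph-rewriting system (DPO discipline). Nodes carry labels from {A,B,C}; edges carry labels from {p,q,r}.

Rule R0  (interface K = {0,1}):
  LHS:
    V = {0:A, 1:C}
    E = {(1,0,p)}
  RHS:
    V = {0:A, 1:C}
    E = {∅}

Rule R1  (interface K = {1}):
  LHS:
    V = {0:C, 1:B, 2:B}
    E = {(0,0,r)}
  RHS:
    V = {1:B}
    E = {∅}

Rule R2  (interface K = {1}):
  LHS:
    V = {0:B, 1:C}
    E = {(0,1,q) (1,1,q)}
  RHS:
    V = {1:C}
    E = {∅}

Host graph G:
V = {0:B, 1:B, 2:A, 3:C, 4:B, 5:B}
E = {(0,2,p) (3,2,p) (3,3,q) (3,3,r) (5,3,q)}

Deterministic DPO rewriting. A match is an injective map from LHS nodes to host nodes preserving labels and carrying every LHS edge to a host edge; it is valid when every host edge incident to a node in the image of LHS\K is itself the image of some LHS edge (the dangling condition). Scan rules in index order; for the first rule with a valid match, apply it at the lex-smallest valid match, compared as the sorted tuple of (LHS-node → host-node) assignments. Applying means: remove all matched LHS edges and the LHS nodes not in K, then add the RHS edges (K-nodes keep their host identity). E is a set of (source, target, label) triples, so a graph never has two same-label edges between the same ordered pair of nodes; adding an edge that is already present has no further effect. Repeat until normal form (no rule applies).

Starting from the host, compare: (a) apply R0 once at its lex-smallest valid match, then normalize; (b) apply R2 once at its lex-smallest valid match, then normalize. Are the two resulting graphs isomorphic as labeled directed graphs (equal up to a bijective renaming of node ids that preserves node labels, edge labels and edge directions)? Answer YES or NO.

branch R0-first: apply at {0↦2, 1↦3} → |E|=4, then 2 more step(s) → NF |V|=3 |E|=1 V={0:B, 2:A, 4:B} E=0-p->2
branch R2-first: apply at {0↦5, 1↦3} → |E|=3, then 2 more step(s) → NF |V|=3 |E|=1 V={0:B, 2:A, 4:B} E=0-p->2
graphs isomorphic (equal up to label-preserving node renaming)

Answer: YES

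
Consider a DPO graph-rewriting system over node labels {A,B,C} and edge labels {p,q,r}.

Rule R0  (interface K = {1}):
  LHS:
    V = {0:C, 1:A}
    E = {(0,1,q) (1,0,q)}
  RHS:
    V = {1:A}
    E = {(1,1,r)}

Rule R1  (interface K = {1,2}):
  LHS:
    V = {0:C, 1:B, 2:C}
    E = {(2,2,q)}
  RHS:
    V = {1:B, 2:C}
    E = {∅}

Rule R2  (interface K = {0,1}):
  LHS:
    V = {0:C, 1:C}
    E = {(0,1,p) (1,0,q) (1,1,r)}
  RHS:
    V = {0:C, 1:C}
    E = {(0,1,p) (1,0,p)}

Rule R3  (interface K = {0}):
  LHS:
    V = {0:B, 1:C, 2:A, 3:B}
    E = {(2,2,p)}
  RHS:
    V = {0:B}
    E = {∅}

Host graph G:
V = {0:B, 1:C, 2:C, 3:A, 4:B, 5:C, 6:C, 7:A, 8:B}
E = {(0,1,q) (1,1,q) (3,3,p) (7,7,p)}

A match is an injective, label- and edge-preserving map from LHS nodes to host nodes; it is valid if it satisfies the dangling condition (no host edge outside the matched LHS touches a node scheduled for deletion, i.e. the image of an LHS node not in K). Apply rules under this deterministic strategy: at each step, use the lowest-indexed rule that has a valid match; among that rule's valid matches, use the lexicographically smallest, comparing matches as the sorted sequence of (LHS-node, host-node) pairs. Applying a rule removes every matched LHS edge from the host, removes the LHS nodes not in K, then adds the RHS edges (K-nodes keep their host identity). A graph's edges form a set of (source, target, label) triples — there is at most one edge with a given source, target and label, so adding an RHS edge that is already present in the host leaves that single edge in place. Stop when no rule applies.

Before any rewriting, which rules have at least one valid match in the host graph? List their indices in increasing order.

Answer: [R1,R3]

Steps:
R0: no valid match — LHS pattern not found
R1: 9 valid matches — {0↦2, 1↦0, 2↦1}, {0↦2, 1↦4, 2↦1}, {0↦2, 1↦8, 2↦1} (+6 more)
R2: no valid match — LHS pattern not found
R3: 24 valid matches — {0↦0, 1↦2, 2↦3, 3↦4}, {0↦0, 1↦2, 2↦3, 3↦8}, {0↦0, 1↦2, 2↦7, 3↦4} (+21 more)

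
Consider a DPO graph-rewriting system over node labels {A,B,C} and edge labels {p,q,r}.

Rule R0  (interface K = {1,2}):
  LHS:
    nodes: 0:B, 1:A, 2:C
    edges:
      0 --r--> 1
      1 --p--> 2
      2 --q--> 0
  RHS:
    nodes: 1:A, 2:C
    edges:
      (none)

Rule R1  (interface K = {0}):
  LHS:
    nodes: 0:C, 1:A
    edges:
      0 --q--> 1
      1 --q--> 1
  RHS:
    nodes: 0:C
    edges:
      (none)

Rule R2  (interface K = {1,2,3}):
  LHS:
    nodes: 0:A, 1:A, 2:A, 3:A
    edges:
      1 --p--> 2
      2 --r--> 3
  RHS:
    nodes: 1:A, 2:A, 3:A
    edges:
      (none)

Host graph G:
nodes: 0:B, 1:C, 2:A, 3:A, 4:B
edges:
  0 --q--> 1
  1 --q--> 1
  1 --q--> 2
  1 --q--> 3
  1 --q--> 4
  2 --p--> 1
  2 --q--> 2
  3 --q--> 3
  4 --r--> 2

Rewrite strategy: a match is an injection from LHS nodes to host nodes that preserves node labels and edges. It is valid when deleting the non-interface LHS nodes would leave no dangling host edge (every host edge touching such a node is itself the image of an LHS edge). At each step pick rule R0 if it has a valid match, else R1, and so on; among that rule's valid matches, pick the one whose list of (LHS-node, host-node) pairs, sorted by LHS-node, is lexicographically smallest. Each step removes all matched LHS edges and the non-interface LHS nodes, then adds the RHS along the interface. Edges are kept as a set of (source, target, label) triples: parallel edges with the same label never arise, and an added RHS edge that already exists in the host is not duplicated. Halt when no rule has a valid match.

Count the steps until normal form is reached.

start.  V:5 E:9  edges: 0-q->1 1-q->1 1-q->2 1-q->3 1-q->4 2-p->1 2-q->2 3-q->3 4-r->2
1. fire R0 via {0↦4, 1↦2, 2↦1}  →  V:4 E:6  edges: 0-q->1 1-q->1 1-q->2 1-q->3 2-q->2 3-q->3
2. fire R1 via {0↦1, 1↦2}  →  V:3 E:4  edges: 0-q->1 1-q->1 1-q->3 3-q->3
3. fire R1 via {0↦1, 1↦3}  →  V:2 E:2  edges: 0-q->1 1-q->1
final graph: no rule applies after step 3

Answer: 3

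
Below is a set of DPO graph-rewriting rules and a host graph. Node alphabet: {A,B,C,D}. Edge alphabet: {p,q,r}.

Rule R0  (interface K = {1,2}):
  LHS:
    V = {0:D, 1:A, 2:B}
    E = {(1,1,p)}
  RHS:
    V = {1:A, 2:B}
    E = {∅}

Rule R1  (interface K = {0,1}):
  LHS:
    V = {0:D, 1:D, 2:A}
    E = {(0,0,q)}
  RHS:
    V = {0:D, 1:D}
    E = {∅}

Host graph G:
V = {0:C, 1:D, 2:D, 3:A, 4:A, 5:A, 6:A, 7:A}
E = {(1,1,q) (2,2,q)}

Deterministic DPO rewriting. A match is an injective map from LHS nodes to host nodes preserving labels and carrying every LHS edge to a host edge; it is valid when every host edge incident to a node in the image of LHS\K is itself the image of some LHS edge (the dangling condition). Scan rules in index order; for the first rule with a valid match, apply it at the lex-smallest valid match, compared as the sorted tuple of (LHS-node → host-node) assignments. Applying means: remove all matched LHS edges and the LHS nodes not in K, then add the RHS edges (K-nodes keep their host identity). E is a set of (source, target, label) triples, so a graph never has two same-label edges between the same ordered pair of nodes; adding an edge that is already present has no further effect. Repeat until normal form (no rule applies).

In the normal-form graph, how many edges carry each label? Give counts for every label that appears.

Answer: (no edges)

Derivation:
[0] host  ⇒  8 nodes, 2 edges  {1-q->1 2-q->2}
[1] R1 @ {0↦1, 1↦2, 2↦3}  ⇒  7 nodes, 1 edges  {2-q->2}
[2] R1 @ {0↦2, 1↦1, 2↦4}  ⇒  6 nodes, 0 edges  {∅}
halt: no rule applies after step 2
NF edges: []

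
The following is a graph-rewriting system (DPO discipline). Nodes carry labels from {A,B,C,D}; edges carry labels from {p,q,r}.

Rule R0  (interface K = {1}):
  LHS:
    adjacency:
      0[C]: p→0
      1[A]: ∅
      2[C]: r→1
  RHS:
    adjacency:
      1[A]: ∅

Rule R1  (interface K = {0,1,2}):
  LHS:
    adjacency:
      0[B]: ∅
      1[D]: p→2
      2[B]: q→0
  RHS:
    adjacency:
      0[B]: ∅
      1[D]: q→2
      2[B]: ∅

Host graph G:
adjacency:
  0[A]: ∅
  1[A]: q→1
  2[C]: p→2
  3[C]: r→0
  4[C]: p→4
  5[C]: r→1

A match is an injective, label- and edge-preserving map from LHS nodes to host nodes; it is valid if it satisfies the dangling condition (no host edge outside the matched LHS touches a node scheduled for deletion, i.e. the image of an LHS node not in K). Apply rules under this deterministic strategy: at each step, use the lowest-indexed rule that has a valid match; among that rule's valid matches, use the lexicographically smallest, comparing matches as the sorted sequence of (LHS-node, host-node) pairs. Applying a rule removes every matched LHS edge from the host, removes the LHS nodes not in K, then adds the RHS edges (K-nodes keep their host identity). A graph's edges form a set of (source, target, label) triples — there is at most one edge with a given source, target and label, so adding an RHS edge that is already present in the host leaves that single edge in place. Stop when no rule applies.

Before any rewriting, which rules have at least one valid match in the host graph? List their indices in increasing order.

Answer: [R0]

Derivation:
R0: 4 valid matches — {0↦2, 1↦0, 2↦3}, {0↦2, 1↦1, 2↦5}, {0↦4, 1↦0, 2↦3} (+1 more)
R1: no valid match — LHS pattern not found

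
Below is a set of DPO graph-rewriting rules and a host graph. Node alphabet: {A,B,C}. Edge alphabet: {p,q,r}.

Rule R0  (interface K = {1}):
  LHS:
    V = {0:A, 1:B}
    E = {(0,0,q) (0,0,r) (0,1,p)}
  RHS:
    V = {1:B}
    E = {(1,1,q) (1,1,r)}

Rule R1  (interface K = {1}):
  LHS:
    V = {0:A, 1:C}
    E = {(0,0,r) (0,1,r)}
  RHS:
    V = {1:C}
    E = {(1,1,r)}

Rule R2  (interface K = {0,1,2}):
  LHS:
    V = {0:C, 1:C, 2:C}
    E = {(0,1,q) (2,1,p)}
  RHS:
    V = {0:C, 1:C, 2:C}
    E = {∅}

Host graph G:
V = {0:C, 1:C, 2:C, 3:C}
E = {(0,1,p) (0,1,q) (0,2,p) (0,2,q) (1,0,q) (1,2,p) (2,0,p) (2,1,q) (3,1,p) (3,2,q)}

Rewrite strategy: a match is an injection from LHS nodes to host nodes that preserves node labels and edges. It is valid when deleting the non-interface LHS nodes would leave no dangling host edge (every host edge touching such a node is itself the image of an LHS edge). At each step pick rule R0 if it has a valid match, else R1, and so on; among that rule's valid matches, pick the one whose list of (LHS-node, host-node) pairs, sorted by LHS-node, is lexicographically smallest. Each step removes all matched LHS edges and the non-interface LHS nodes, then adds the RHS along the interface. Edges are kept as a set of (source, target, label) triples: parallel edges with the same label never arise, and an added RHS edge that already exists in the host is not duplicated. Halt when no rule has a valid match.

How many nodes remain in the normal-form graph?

initial: |V|=4 |E|=10  E = 0-p->1 0-q->1 0-p->2 0-q->2 1-q->0 1-p->2 2-p->0 2-q->1 3-p->1 3-q->2
step 1: apply R2 at {0↦0, 1↦1, 2↦3}  → |V|=4 |E|=8  E = 0-p->1 0-p->2 0-q->2 1-q->0 1-p->2 2-p->0 2-q->1 3-q->2
step 2: apply R2 at {0↦0, 1↦2, 2↦1}  → |V|=4 |E|=6  E = 0-p->1 0-p->2 1-q->0 2-p->0 2-q->1 3-q->2
step 3: apply R2 at {0↦1, 1↦0, 2↦2}  → |V|=4 |E|=4  E = 0-p->1 0-p->2 2-q->1 3-q->2
step 4: apply R2 at {0↦2, 1↦1, 2↦0}  → |V|=4 |E|=2  E = 0-p->2 3-q->2
step 5: apply R2 at {0↦3, 1↦2, 2↦0}  → |V|=4 |E|=0  E = ∅
halt: no rule applies after step 5
NF nodes: {0:C, 1:C, 2:C, 3:C}

Answer: 4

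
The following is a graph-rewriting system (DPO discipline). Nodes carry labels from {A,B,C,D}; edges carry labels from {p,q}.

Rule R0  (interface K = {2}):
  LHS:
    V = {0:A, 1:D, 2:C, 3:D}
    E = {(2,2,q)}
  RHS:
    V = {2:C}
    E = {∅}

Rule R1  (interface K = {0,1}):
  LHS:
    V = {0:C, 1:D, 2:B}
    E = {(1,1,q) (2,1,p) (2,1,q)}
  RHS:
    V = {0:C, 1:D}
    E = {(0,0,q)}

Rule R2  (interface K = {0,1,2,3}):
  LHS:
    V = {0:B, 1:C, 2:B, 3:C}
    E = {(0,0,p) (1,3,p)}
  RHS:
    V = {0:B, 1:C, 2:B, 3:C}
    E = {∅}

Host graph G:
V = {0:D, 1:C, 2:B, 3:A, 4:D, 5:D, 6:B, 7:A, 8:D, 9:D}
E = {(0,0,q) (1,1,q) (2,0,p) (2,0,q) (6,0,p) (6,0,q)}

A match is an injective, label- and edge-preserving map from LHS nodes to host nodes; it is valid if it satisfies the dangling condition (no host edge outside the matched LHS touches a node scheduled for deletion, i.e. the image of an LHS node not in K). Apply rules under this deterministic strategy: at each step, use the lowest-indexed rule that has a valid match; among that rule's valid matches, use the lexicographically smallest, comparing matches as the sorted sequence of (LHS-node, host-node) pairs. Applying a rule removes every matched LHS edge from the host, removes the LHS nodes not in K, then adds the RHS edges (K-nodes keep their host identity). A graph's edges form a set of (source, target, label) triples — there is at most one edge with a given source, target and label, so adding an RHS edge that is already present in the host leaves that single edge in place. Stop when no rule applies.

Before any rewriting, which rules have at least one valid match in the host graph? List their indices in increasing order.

Answer: [R0,R1]

Derivation:
R0: 24 valid matches — {0↦3, 1↦4, 2↦1, 3↦5}, {0↦3, 1↦4, 2↦1, 3↦8}, {0↦3, 1↦4, 2↦1, 3↦9} (+21 more)
R1: 2 valid matches — {0↦1, 1↦0, 2↦2}, {0↦1, 1↦0, 2↦6}
R2: no valid match — LHS pattern not found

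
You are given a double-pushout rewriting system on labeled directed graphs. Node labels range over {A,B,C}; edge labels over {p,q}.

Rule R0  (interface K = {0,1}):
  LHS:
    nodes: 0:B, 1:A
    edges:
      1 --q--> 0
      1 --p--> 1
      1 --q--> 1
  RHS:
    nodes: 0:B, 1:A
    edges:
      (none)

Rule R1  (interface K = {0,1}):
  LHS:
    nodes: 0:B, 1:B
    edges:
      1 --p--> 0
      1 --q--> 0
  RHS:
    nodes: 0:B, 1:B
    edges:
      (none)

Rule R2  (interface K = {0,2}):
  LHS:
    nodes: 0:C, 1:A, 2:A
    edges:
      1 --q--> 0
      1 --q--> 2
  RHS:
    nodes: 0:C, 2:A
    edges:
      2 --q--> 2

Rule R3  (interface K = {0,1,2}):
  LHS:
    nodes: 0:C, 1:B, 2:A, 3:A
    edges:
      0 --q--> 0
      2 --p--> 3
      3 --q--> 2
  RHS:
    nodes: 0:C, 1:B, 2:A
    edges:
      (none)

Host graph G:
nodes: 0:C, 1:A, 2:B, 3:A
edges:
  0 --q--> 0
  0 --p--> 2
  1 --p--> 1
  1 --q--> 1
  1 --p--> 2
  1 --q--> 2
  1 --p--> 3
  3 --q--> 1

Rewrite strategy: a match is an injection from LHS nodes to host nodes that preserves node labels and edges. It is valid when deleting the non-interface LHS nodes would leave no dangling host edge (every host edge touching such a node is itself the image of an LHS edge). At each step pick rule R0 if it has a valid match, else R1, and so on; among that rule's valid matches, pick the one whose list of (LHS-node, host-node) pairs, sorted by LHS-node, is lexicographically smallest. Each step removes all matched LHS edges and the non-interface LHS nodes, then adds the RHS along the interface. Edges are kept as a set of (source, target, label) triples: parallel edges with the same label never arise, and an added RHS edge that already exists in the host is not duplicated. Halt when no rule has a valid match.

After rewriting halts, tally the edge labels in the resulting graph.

Answer: p:2

Derivation:
[0] host  ⇒  4 nodes, 8 edges  {0-q->0 0-p->2 1-p->1 1-q->1 1-p->2 1-q->2 1-p->3 3-q->1}
[1] R0 @ {0↦2, 1↦1}  ⇒  4 nodes, 5 edges  {0-q->0 0-p->2 1-p->2 1-p->3 3-q->1}
[2] R3 @ {0↦0, 1↦2, 2↦1, 3↦3}  ⇒  3 nodes, 2 edges  {0-p->2 1-p->2}
final graph: no rule applies after step 2
NF edges: [(0, 2, 'p'), (1, 2, 'p')]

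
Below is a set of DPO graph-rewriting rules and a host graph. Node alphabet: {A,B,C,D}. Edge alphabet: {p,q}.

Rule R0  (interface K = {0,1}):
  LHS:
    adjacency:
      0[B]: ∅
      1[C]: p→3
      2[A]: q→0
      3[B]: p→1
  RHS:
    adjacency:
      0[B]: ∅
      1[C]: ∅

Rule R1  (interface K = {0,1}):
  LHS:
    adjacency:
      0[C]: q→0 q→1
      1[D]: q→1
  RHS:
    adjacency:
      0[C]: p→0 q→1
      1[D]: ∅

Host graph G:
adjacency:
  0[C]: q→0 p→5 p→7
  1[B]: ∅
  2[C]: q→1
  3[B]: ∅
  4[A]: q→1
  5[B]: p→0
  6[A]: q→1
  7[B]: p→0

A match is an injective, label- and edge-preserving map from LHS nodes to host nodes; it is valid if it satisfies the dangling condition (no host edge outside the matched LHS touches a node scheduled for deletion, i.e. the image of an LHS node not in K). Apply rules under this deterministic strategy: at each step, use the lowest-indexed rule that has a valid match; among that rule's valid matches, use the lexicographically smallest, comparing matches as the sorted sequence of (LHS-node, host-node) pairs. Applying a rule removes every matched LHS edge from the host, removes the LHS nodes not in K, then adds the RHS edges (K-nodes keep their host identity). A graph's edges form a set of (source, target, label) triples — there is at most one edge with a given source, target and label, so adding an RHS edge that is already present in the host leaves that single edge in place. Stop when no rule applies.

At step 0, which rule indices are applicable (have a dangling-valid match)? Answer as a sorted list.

R0: 4 valid matches — {0↦1, 1↦0, 2↦4, 3↦5}, {0↦1, 1↦0, 2↦4, 3↦7}, {0↦1, 1↦0, 2↦6, 3↦5} (+1 more)
R1: no valid match — LHS pattern not found

Answer: [R0]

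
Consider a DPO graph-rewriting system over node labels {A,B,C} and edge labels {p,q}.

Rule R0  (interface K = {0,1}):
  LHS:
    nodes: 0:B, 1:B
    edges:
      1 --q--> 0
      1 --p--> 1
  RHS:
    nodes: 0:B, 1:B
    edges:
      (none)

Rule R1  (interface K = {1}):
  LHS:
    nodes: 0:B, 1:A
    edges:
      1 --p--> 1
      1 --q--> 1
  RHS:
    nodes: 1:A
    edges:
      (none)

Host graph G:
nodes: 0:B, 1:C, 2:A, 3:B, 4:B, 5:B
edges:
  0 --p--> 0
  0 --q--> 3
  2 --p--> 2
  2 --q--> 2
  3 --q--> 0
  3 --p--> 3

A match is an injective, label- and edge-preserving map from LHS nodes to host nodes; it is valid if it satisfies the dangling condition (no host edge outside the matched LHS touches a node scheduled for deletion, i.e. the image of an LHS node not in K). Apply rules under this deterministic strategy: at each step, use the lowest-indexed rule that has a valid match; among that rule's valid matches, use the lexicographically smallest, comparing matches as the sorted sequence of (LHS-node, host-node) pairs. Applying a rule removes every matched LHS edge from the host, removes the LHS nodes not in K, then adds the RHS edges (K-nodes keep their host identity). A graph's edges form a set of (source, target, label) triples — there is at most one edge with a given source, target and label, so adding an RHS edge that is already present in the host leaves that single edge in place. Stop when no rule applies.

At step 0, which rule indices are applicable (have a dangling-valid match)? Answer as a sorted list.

Answer: [R0,R1]

Steps:
R0: 2 valid matches — {0↦0, 1↦3}, {0↦3, 1↦0}
R1: 2 valid matches — {0↦4, 1↦2}, {0↦5, 1↦2}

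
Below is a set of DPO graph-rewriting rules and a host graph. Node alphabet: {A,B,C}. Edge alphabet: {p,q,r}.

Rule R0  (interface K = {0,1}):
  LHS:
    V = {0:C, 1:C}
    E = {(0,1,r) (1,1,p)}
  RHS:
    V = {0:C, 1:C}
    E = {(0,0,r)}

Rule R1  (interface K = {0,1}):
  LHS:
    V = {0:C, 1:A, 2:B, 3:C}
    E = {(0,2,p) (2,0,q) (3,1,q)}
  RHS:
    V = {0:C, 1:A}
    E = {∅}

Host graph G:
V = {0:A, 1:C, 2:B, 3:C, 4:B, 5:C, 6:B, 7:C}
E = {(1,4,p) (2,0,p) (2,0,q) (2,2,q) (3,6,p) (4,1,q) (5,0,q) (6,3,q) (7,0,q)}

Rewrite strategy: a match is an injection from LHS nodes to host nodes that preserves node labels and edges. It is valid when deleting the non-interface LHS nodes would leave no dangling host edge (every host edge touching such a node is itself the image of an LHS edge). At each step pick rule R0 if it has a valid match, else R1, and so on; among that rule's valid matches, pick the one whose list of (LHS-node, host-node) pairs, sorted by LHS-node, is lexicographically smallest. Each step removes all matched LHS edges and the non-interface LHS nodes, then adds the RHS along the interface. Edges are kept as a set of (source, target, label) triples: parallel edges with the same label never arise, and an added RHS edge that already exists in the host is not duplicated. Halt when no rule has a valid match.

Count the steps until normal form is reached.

[0] host  ⇒  8 nodes, 9 edges  {1-p->4 2-p->0 2-q->0 2-q->2 3-p->6 4-q->1 5-q->0 6-q->3 7-q->0}
[1] R1 @ {0↦1, 1↦0, 2↦4, 3↦5}  ⇒  6 nodes, 6 edges  {2-p->0 2-q->0 2-q->2 3-p->6 6-q->3 7-q->0}
[2] R1 @ {0↦3, 1↦0, 2↦6, 3↦7}  ⇒  4 nodes, 3 edges  {2-p->0 2-q->0 2-q->2}
halt: no rule applies after step 2

Answer: 2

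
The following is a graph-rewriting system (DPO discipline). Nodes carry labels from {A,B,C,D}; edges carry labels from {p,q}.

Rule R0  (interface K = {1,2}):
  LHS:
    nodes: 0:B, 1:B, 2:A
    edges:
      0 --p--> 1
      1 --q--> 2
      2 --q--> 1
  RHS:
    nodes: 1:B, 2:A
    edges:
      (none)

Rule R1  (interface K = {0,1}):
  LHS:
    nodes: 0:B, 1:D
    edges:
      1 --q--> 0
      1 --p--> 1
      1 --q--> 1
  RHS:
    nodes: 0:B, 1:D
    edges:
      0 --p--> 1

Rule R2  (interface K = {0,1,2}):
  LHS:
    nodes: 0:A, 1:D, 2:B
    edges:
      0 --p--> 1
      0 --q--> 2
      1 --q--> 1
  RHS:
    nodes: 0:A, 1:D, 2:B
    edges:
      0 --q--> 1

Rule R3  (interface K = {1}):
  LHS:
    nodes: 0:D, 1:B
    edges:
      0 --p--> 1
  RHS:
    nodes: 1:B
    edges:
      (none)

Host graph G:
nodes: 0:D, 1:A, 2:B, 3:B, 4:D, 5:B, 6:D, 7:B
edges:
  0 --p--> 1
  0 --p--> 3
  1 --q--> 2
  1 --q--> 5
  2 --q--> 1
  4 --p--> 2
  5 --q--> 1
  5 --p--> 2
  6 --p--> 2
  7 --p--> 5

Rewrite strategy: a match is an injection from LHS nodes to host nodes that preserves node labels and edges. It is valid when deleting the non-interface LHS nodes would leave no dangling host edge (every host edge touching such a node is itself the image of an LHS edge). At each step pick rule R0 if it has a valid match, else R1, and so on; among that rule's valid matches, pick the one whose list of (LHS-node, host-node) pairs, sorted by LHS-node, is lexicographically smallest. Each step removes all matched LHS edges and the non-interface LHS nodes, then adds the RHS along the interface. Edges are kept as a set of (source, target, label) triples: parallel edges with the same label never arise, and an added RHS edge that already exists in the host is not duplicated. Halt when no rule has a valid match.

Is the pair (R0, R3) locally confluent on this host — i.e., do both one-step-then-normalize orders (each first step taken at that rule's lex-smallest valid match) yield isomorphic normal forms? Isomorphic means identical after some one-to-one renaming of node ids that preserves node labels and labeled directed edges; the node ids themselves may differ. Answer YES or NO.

Answer: YES

Rewrite trace:
branch R0-first: apply at {0↦7, 1↦5, 2↦1} → |E|=7, then 3 more step(s) → NF |V|=4 |E|=2 V={0:D, 1:A, 2:B, 3:B} E=0-p->1 0-p->3
branch R3-first: apply at {0↦4, 1↦2} → |E|=9, then 3 more step(s) → NF |V|=4 |E|=2 V={0:D, 1:A, 2:B, 3:B} E=0-p->1 0-p->3
graphs isomorphic (equal up to label-preserving node renaming)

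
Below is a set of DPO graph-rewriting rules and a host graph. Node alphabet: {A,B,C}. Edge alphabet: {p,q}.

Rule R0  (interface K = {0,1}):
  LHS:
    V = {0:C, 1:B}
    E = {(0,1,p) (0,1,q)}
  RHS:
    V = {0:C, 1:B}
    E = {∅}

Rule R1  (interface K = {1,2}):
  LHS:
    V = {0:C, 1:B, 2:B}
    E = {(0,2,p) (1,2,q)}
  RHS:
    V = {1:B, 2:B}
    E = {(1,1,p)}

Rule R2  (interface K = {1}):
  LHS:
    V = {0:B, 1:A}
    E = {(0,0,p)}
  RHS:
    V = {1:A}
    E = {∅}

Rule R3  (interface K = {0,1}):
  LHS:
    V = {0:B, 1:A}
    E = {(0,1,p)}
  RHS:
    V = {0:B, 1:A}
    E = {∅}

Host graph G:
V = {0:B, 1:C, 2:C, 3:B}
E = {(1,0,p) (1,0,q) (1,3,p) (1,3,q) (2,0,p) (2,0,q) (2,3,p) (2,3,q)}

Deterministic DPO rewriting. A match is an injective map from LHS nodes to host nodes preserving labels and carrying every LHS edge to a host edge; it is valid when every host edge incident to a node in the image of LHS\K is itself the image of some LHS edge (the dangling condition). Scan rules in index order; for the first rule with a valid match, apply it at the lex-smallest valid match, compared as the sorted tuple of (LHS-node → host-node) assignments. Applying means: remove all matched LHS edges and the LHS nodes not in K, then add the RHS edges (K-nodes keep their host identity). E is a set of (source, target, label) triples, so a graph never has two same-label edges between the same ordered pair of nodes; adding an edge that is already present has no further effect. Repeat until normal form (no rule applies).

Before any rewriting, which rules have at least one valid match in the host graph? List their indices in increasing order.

Answer: [R0]

Rewrite trace:
R0: 4 valid matches — {0↦1, 1↦0}, {0↦1, 1↦3}, {0↦2, 1↦0} (+1 more)
R1: no valid match — LHS pattern not found
R2: no valid match — LHS pattern not found
R3: no valid match — LHS pattern not found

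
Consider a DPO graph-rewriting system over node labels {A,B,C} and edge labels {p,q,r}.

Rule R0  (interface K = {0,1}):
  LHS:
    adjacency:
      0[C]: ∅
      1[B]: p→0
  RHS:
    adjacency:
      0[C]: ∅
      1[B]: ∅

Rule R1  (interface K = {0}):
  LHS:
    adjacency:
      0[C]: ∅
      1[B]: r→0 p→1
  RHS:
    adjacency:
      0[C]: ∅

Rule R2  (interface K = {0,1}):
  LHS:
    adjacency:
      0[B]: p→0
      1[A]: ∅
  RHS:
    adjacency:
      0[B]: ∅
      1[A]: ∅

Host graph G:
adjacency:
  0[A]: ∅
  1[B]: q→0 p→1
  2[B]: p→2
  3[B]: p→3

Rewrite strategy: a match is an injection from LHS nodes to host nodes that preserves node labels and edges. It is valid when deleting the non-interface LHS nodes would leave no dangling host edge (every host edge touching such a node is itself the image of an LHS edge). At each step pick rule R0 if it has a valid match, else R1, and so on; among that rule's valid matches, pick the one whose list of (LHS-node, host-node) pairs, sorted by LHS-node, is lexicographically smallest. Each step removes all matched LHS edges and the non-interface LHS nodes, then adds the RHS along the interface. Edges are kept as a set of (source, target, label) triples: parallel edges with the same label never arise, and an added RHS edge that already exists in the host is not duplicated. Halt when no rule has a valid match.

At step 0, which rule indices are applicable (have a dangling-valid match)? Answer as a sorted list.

R0: no valid match — LHS pattern not found
R1: no valid match — LHS pattern not found
R2: 3 valid matches — {0↦1, 1↦0}, {0↦2, 1↦0}, {0↦3, 1↦0}

Answer: [R2]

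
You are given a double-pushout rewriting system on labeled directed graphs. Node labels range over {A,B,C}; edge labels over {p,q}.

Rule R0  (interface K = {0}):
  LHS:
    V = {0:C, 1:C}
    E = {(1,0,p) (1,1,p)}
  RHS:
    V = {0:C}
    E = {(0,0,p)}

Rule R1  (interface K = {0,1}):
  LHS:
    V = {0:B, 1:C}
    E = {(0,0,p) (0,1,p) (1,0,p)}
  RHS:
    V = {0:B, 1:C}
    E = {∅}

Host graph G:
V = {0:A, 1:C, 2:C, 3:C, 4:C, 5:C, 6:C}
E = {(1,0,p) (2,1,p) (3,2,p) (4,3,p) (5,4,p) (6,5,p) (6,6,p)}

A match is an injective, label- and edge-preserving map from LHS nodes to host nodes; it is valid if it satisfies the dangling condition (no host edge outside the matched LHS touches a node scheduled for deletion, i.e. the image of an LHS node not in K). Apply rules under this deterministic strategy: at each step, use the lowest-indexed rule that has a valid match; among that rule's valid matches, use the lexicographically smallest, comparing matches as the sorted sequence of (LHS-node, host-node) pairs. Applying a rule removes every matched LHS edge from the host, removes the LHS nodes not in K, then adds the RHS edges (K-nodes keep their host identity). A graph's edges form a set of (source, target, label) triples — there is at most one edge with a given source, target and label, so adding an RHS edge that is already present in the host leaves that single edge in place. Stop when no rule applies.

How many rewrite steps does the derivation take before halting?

initial: |V|=7 |E|=7  E = 1-p->0 2-p->1 3-p->2 4-p->3 5-p->4 6-p->5 6-p->6
step 1: apply R0 at {0↦5, 1↦6}  → |V|=6 |E|=6  E = 1-p->0 2-p->1 3-p->2 4-p->3 5-p->4 5-p->5
step 2: apply R0 at {0↦4, 1↦5}  → |V|=5 |E|=5  E = 1-p->0 2-p->1 3-p->2 4-p->3 4-p->4
step 3: apply R0 at {0↦3, 1↦4}  → |V|=4 |E|=4  E = 1-p->0 2-p->1 3-p->2 3-p->3
step 4: apply R0 at {0↦2, 1↦3}  → |V|=3 |E|=3  E = 1-p->0 2-p->1 2-p->2
step 5: apply R0 at {0↦1, 1↦2}  → |V|=2 |E|=2  E = 1-p->0 1-p->1
final graph: no rule applies after step 5

Answer: 5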